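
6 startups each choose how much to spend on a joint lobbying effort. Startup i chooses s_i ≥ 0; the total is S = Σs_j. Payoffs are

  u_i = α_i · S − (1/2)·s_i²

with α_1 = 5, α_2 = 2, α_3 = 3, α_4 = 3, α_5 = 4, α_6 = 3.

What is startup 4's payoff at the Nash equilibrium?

Startup i's FOC: ∂u_i/∂s_i = α_i − s_i = 0, so s_i* = α_i.
NE contributions = (5, 2, 3, 3, 4, 3); S = 20.
u_4 = α_4·S − ½·(s_4)² = 3·20 − ½·3² = 55.5.

55.5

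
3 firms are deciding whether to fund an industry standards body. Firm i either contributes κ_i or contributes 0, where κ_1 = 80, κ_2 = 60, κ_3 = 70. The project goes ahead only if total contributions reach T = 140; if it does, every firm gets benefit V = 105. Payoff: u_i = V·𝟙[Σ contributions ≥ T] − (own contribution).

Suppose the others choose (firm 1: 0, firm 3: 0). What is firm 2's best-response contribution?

0

Others' total = 0. Even contributing 60 gives 60 < 140: no benefit either way.
Best response: 0.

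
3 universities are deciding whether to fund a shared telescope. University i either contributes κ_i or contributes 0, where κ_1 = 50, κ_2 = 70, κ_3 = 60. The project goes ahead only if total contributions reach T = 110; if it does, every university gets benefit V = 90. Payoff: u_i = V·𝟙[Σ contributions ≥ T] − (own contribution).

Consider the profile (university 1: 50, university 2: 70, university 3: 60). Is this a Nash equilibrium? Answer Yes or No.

Total = 180 ≥ 110: provided.
University 1 (pledges 50, payoff 40): dropping to 0 → total 130, payoff 90. Profitable deviation.

No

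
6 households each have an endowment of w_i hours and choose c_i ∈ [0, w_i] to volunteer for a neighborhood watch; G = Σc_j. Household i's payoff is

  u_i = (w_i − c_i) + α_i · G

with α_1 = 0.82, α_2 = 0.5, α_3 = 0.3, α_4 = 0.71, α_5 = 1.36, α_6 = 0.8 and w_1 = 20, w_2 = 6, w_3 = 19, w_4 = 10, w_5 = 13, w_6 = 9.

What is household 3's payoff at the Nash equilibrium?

22.9

∂u_i/∂c_i = α_i − 1, so household i contributes w_i if α_i > 1, else 0.
α_i > 1 for i ∈ {5}; NE contributions (0, 0, 0, 0, 13, 0), G = 13.
u_3 = (19 − 0) + 0.3·13 = 22.9.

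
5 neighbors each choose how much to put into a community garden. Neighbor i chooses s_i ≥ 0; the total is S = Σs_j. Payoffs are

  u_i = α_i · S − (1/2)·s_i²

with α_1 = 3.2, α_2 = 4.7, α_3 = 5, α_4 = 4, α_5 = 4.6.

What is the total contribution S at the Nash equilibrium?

Neighbor i's FOC: ∂u_i/∂s_i = α_i − s_i = 0, so s_i* = α_i.
NE contributions = (3.2, 4.7, 5, 4, 4.6); S = 21.5.

21.5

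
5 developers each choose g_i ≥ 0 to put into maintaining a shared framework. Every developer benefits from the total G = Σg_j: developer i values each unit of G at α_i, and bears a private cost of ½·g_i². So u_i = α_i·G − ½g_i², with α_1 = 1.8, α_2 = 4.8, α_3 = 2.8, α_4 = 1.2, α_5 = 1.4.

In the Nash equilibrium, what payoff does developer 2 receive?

46.08

Developer i's FOC: ∂u_i/∂g_i = α_i − g_i = 0, so g_i* = α_i.
NE contributions = (1.8, 4.8, 2.8, 1.2, 1.4); G = 12.
u_2 = α_2·G − ½·(g_2)² = 4.8·12 − ½·4.8² = 46.08.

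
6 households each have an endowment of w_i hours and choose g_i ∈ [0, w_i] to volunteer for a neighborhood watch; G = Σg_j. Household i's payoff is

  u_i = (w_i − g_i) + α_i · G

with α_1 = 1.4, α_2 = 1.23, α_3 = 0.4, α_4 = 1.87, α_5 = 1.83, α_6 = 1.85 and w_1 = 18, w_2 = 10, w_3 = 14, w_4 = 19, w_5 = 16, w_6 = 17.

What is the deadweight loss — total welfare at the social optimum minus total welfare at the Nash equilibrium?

106.12

∂u_i/∂g_i = α_i − 1, so household i contributes w_i if α_i > 1, else 0.
α_i > 1 for i ∈ {1, 2, 4, 5, 6}; NE contributions (18, 10, 0, 19, 16, 17), G = 80.
W^NE = Σw_i − G^NE + (Σα_i)·G^NE = 94 + 7.58·80 = 700.4.
Planner: ∂(Σu_j)/∂g_i = Σα_j − 1 = 7.58 > 0, so everyone contributes w_i; G^SO = 94, W^SO = 94 + 7.58·94 = 806.52.
Deadweight loss = 106.12.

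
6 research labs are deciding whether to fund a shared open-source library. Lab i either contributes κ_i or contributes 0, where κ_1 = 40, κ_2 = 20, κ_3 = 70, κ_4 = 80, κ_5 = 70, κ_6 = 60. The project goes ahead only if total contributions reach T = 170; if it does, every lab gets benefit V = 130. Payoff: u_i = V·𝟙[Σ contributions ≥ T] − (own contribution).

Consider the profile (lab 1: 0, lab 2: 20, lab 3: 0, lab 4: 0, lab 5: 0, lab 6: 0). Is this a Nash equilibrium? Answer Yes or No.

No

Total = 20 < 170: not provided.
Lab 1 (pledges 0, payoff 0): pledging 40 → total 60, payoff -40. No gain.
Lab 2 (pledges 20, payoff -20): dropping to 0 → total 0, payoff 0. Profitable deviation.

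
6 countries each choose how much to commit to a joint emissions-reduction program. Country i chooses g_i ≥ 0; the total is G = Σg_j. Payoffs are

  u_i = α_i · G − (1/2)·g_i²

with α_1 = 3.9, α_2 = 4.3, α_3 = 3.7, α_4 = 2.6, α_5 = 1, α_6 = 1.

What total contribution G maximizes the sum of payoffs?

99

Planner FOC: ∂(Σu_j)/∂g_i = (Σα_j) − g_i = 0, so g_i^SO = Σα_j = 16.5 for every i; G^SO = 99.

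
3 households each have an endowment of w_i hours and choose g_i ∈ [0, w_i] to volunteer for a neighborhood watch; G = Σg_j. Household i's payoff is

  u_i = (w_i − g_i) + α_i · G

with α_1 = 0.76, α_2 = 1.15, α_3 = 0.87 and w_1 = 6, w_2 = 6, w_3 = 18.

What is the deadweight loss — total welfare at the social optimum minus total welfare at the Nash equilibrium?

42.72

∂u_i/∂g_i = α_i − 1, so household i contributes w_i if α_i > 1, else 0.
α_i > 1 for i ∈ {2}; NE contributions (0, 6, 0), G = 6.
W^NE = Σw_i − G^NE + (Σα_i)·G^NE = 30 + 1.78·6 = 40.68.
Planner: ∂(Σu_j)/∂g_i = Σα_j − 1 = 1.78 > 0, so everyone contributes w_i; G^SO = 30, W^SO = 30 + 1.78·30 = 83.4.
Deadweight loss = 42.72.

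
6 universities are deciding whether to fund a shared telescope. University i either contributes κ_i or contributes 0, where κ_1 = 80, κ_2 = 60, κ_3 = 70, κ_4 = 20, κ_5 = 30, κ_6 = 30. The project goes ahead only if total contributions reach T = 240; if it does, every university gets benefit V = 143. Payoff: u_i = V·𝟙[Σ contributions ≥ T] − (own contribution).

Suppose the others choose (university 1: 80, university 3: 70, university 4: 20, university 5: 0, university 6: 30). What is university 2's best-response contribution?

Others' total = 200. Contributing 60 brings total to 260 ≥ 240: gain V − κ_2 = 83.
Best response: 60.

60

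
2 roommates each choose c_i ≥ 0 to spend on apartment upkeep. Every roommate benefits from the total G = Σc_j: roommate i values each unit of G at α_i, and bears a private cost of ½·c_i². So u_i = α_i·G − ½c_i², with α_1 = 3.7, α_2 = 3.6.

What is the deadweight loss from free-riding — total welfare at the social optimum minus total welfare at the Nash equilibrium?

13.325

Roommate i's FOC: ∂u_i/∂c_i = α_i − c_i = 0, so c_i* = α_i.
NE contributions = (3.7, 3.6); G = 7.3.
W^NE = (Σα)·G − ½Σα_i² = 7.3² − ½·26.65 = 39.965.
Planner sets c_i = Σα_j = 7.3 for every i, so G^SO = 2·7.3 = 14.6.
W^SO = (Σα)·G^SO − ½·2·(Σα)² = (2/2)·7.3² = 53.29.
Deadweight loss = W^SO − W^NE = 13.325.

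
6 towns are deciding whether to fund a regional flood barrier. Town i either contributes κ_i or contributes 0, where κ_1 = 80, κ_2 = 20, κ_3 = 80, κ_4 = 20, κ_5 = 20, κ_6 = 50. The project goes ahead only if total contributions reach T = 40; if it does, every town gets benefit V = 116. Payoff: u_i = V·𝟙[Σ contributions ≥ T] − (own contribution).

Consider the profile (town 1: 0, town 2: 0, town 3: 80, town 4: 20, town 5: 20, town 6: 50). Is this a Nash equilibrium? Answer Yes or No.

Total = 170 ≥ 40: provided.
Town 1 (pledges 0, payoff 116): pledging 80 → total 250, payoff 36. No gain.
Town 2 (pledges 0, payoff 116): pledging 20 → total 190, payoff 96. No gain.
Town 3 (pledges 80, payoff 36): dropping to 0 → total 90, payoff 116. Profitable deviation.

No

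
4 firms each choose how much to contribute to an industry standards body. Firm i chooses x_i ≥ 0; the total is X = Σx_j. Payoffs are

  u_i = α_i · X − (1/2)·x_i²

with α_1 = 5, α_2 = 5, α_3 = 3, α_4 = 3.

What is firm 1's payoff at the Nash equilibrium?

Firm i's FOC: ∂u_i/∂x_i = α_i − x_i = 0, so x_i* = α_i.
NE contributions = (5, 5, 3, 3); X = 16.
u_1 = α_1·X − ½·(x_1)² = 5·16 − ½·5² = 67.5.

67.5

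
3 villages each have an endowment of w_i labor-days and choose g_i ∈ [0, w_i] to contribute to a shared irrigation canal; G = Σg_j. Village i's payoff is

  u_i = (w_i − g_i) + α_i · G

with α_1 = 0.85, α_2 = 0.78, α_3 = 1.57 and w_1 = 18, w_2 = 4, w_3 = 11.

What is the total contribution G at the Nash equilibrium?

∂u_i/∂g_i = α_i − 1, so village i contributes w_i if α_i > 1, else 0.
α_i > 1 for i ∈ {3}; NE contributions (0, 0, 11), G = 11.

11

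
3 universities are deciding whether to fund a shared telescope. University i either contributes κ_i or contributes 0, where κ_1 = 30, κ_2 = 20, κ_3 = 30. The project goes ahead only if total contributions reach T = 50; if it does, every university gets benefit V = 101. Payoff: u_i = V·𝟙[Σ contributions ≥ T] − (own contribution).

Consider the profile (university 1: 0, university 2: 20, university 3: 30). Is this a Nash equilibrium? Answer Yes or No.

Total = 50 ≥ 50: provided.
University 1 (pledges 0, payoff 101): pledging 30 → total 80, payoff 71. No gain.
University 2 (pledges 20, payoff 81): dropping to 0 → total 30, payoff 0. No gain.
University 3 (pledges 30, payoff 71): dropping to 0 → total 20, payoff 0. No gain.

Yes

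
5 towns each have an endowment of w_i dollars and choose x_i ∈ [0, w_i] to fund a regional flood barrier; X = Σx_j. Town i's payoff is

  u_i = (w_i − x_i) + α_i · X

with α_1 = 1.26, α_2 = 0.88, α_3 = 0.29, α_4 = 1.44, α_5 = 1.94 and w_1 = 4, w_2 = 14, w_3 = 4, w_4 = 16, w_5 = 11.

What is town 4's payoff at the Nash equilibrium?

44.64

∂u_i/∂x_i = α_i − 1, so town i contributes w_i if α_i > 1, else 0.
α_i > 1 for i ∈ {1, 4, 5}; NE contributions (4, 0, 0, 16, 11), X = 31.
u_4 = (16 − 16) + 1.44·31 = 44.64.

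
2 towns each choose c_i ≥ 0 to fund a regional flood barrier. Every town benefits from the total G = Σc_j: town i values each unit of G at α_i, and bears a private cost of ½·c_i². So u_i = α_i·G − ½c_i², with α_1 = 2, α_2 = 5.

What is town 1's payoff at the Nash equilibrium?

12

Town i's FOC: ∂u_i/∂c_i = α_i − c_i = 0, so c_i* = α_i.
NE contributions = (2, 5); G = 7.
u_1 = α_1·G − ½·(c_1)² = 2·7 − ½·2² = 12.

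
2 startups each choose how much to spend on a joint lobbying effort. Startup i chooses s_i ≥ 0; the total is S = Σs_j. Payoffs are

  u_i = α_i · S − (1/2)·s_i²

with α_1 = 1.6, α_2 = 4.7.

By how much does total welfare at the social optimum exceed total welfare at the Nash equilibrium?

12.325

Startup i's FOC: ∂u_i/∂s_i = α_i − s_i = 0, so s_i* = α_i.
NE contributions = (1.6, 4.7); S = 6.3.
W^NE = (Σα)·S − ½Σα_i² = 6.3² − ½·24.65 = 27.365.
Planner sets s_i = Σα_j = 6.3 for every i, so S^SO = 2·6.3 = 12.6.
W^SO = (Σα)·S^SO − ½·2·(Σα)² = (2/2)·6.3² = 39.69.
Deadweight loss = W^SO − W^NE = 12.325.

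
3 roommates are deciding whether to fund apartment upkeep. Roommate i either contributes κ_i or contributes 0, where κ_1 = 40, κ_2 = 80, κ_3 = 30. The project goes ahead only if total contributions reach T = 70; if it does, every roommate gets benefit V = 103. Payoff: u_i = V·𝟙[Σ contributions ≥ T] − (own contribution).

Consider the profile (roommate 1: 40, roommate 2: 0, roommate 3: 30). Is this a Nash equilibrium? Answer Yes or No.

Yes

Total = 70 ≥ 70: provided.
Roommate 1 (pledges 40, payoff 63): dropping to 0 → total 30, payoff 0. No gain.
Roommate 2 (pledges 0, payoff 103): pledging 80 → total 150, payoff 23. No gain.
Roommate 3 (pledges 30, payoff 73): dropping to 0 → total 40, payoff 0. No gain.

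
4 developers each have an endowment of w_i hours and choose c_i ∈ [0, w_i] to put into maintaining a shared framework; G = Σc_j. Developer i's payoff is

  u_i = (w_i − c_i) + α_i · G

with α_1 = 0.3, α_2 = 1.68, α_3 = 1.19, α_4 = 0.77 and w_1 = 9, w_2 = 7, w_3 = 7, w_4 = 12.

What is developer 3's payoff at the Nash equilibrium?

16.66

∂u_i/∂c_i = α_i − 1, so developer i contributes w_i if α_i > 1, else 0.
α_i > 1 for i ∈ {2, 3}; NE contributions (0, 7, 7, 0), G = 14.
u_3 = (7 − 7) + 1.19·14 = 16.66.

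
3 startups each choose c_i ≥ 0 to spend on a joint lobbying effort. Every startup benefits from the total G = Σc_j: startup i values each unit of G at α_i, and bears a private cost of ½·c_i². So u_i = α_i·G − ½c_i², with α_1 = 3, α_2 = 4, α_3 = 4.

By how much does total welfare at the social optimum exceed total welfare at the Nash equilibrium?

Startup i's FOC: ∂u_i/∂c_i = α_i − c_i = 0, so c_i* = α_i.
NE contributions = (3, 4, 4); G = 11.
W^NE = (Σα)·G − ½Σα_i² = 11² − ½·41 = 100.5.
Planner sets c_i = Σα_j = 11 for every i, so G^SO = 3·11 = 33.
W^SO = (Σα)·G^SO − ½·3·(Σα)² = (3/2)·11² = 181.5.
Deadweight loss = W^SO − W^NE = 81.

81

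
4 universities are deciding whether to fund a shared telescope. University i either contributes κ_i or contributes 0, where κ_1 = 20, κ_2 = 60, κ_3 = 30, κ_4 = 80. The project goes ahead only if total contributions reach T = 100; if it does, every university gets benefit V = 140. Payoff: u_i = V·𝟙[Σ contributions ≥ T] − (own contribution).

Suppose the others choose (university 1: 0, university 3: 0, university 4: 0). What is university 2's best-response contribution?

0

Others' total = 0. Even contributing 60 gives 60 < 100: no benefit either way.
Best response: 0.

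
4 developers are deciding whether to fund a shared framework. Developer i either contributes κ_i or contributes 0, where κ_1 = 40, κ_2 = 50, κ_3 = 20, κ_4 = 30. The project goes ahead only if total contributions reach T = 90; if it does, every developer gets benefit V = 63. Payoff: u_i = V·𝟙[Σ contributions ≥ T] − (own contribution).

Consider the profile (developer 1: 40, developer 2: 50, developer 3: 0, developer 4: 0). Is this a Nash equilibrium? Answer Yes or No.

Total = 90 ≥ 90: provided.
Developer 1 (pledges 40, payoff 23): dropping to 0 → total 50, payoff 0. No gain.
Developer 2 (pledges 50, payoff 13): dropping to 0 → total 40, payoff 0. No gain.
Developer 3 (pledges 0, payoff 63): pledging 20 → total 110, payoff 43. No gain.
Developer 4 (pledges 0, payoff 63): pledging 30 → total 120, payoff 33. No gain.

Yes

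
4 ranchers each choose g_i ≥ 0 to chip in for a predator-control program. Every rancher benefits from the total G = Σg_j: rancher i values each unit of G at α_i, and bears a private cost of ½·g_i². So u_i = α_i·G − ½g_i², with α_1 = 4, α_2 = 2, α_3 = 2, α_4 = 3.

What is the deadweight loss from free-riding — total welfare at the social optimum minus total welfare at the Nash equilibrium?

Rancher i's FOC: ∂u_i/∂g_i = α_i − g_i = 0, so g_i* = α_i.
NE contributions = (4, 2, 2, 3); G = 11.
W^NE = (Σα)·G − ½Σα_i² = 11² − ½·33 = 104.5.
Planner sets g_i = Σα_j = 11 for every i, so G^SO = 4·11 = 44.
W^SO = (Σα)·G^SO − ½·4·(Σα)² = (4/2)·11² = 242.
Deadweight loss = W^SO − W^NE = 137.5.

137.5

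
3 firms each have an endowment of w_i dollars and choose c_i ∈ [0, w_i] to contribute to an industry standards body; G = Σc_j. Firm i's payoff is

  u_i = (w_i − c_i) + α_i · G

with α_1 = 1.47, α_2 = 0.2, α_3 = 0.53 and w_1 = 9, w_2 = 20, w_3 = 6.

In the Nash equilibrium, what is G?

∂u_i/∂c_i = α_i − 1, so firm i contributes w_i if α_i > 1, else 0.
α_i > 1 for i ∈ {1}; NE contributions (9, 0, 0), G = 9.

9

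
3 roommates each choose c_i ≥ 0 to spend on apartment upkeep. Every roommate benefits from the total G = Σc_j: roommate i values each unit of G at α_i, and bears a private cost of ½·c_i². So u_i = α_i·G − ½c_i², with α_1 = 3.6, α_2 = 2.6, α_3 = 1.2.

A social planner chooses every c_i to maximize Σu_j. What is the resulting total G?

22.2

Planner FOC: ∂(Σu_j)/∂c_i = (Σα_j) − c_i = 0, so c_i^SO = Σα_j = 7.4 for every i; G^SO = 22.2.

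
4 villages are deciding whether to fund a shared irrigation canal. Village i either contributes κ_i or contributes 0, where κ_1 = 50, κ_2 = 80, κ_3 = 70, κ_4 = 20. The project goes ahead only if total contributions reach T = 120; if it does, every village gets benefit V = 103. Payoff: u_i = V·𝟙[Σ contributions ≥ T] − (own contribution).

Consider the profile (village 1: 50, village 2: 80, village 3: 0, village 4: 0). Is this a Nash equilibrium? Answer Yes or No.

Total = 130 ≥ 120: provided.
Village 1 (pledges 50, payoff 53): dropping to 0 → total 80, payoff 0. No gain.
Village 2 (pledges 80, payoff 23): dropping to 0 → total 50, payoff 0. No gain.
Village 3 (pledges 0, payoff 103): pledging 70 → total 200, payoff 33. No gain.
Village 4 (pledges 0, payoff 103): pledging 20 → total 150, payoff 83. No gain.

Yes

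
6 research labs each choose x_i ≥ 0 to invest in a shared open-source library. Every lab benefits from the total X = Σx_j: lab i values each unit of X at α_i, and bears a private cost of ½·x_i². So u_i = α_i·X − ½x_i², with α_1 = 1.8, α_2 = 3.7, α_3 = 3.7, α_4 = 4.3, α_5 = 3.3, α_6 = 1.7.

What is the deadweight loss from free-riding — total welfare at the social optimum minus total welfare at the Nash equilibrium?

Lab i's FOC: ∂u_i/∂x_i = α_i − x_i = 0, so x_i* = α_i.
NE contributions = (1.8, 3.7, 3.7, 4.3, 3.3, 1.7); X = 18.5.
W^NE = (Σα)·X − ½Σα_i² = 18.5² − ½·62.89 = 310.805.
Planner sets x_i = Σα_j = 18.5 for every i, so X^SO = 6·18.5 = 111.
W^SO = (Σα)·X^SO − ½·6·(Σα)² = (6/2)·18.5² = 1026.75.
Deadweight loss = W^SO − W^NE = 715.945.

715.945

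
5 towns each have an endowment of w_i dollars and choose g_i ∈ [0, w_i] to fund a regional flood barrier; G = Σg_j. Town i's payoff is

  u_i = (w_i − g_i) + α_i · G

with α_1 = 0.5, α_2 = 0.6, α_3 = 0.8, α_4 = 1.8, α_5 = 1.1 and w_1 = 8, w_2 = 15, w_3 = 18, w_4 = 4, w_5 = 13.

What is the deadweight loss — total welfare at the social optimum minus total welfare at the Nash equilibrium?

∂u_i/∂g_i = α_i − 1, so town i contributes w_i if α_i > 1, else 0.
α_i > 1 for i ∈ {4, 5}; NE contributions (0, 0, 0, 4, 13), G = 17.
W^NE = Σw_i − G^NE + (Σα_i)·G^NE = 58 + 3.8·17 = 122.6.
Planner: ∂(Σu_j)/∂g_i = Σα_j − 1 = 3.8 > 0, so everyone contributes w_i; G^SO = 58, W^SO = 58 + 3.8·58 = 278.4.
Deadweight loss = 155.8.

155.8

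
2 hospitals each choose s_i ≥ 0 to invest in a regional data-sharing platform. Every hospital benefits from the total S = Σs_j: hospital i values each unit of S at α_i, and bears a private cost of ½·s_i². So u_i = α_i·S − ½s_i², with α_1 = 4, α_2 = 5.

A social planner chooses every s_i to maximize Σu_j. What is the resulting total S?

Planner FOC: ∂(Σu_j)/∂s_i = (Σα_j) − s_i = 0, so s_i^SO = Σα_j = 9 for every i; S^SO = 18.

18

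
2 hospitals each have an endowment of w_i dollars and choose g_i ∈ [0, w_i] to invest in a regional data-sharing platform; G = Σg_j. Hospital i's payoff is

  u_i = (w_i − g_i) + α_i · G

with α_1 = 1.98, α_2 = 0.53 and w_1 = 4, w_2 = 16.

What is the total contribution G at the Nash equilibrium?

∂u_i/∂g_i = α_i − 1, so hospital i contributes w_i if α_i > 1, else 0.
α_i > 1 for i ∈ {1}; NE contributions (4, 0), G = 4.

4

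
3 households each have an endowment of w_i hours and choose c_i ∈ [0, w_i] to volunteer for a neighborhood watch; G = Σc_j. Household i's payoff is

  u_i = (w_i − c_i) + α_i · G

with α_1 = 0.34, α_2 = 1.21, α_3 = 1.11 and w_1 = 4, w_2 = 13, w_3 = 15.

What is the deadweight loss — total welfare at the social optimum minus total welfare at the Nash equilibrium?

6.64

∂u_i/∂c_i = α_i − 1, so household i contributes w_i if α_i > 1, else 0.
α_i > 1 for i ∈ {2, 3}; NE contributions (0, 13, 15), G = 28.
W^NE = Σw_i − G^NE + (Σα_i)·G^NE = 32 + 1.66·28 = 78.48.
Planner: ∂(Σu_j)/∂c_i = Σα_j − 1 = 1.66 > 0, so everyone contributes w_i; G^SO = 32, W^SO = 32 + 1.66·32 = 85.12.
Deadweight loss = 6.64.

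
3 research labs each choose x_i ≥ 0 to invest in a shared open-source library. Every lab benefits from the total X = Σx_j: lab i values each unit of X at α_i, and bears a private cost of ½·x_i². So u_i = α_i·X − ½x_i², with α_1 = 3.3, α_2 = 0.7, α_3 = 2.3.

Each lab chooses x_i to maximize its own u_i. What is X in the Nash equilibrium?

Lab i's FOC: ∂u_i/∂x_i = α_i − x_i = 0, so x_i* = α_i.
NE contributions = (3.3, 0.7, 2.3); X = 6.3.

6.3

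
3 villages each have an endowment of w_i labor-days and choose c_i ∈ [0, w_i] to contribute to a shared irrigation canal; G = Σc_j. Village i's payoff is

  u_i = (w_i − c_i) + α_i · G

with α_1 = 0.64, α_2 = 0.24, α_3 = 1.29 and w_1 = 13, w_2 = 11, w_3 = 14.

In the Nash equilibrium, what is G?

14

∂u_i/∂c_i = α_i − 1, so village i contributes w_i if α_i > 1, else 0.
α_i > 1 for i ∈ {3}; NE contributions (0, 0, 14), G = 14.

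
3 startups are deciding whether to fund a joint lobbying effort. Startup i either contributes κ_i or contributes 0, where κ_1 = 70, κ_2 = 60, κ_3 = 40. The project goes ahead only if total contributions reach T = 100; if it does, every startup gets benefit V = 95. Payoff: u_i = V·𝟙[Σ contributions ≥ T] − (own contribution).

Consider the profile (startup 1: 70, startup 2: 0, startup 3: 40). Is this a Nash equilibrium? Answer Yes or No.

Yes

Total = 110 ≥ 100: provided.
Startup 1 (pledges 70, payoff 25): dropping to 0 → total 40, payoff 0. No gain.
Startup 2 (pledges 0, payoff 95): pledging 60 → total 170, payoff 35. No gain.
Startup 3 (pledges 40, payoff 55): dropping to 0 → total 70, payoff 0. No gain.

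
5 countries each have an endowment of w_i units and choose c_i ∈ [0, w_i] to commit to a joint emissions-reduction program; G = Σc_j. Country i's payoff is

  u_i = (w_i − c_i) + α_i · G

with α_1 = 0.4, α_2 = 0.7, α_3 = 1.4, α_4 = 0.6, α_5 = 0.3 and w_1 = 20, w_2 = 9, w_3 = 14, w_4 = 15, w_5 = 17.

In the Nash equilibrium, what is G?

∂u_i/∂c_i = α_i − 1, so country i contributes w_i if α_i > 1, else 0.
α_i > 1 for i ∈ {3}; NE contributions (0, 0, 14, 0, 0), G = 14.

14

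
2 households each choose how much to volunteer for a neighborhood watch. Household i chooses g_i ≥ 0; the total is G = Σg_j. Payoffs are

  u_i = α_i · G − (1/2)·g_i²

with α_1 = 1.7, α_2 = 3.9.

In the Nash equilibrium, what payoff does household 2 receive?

Household i's FOC: ∂u_i/∂g_i = α_i − g_i = 0, so g_i* = α_i.
NE contributions = (1.7, 3.9); G = 5.6.
u_2 = α_2·G − ½·(g_2)² = 3.9·5.6 − ½·3.9² = 14.235.

14.235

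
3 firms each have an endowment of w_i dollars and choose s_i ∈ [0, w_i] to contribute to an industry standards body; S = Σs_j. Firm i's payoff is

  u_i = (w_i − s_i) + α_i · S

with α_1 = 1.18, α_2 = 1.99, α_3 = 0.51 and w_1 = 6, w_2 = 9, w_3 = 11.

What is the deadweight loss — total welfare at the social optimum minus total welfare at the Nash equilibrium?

29.48

∂u_i/∂s_i = α_i − 1, so firm i contributes w_i if α_i > 1, else 0.
α_i > 1 for i ∈ {1, 2}; NE contributions (6, 9, 0), S = 15.
W^NE = Σw_i − S^NE + (Σα_i)·S^NE = 26 + 2.68·15 = 66.2.
Planner: ∂(Σu_j)/∂s_i = Σα_j − 1 = 2.68 > 0, so everyone contributes w_i; S^SO = 26, W^SO = 26 + 2.68·26 = 95.68.
Deadweight loss = 29.48.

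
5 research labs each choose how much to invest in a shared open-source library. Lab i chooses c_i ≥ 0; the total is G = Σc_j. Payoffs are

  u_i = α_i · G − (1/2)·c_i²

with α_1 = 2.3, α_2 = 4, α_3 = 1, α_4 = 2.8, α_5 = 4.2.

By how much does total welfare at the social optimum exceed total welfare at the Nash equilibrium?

330.62

Lab i's FOC: ∂u_i/∂c_i = α_i − c_i = 0, so c_i* = α_i.
NE contributions = (2.3, 4, 1, 2.8, 4.2); G = 14.3.
W^NE = (Σα)·G − ½Σα_i² = 14.3² − ½·47.77 = 180.605.
Planner sets c_i = Σα_j = 14.3 for every i, so G^SO = 5·14.3 = 71.5.
W^SO = (Σα)·G^SO − ½·5·(Σα)² = (5/2)·14.3² = 511.225.
Deadweight loss = W^SO − W^NE = 330.62.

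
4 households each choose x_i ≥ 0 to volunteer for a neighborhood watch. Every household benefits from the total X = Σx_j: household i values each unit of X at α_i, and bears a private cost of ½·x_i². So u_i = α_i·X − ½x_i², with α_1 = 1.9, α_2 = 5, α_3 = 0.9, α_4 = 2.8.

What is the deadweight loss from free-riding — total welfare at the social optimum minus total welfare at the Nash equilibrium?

Household i's FOC: ∂u_i/∂x_i = α_i − x_i = 0, so x_i* = α_i.
NE contributions = (1.9, 5, 0.9, 2.8); X = 10.6.
W^NE = (Σα)·X − ½Σα_i² = 10.6² − ½·37.26 = 93.73.
Planner sets x_i = Σα_j = 10.6 for every i, so X^SO = 4·10.6 = 42.4.
W^SO = (Σα)·X^SO − ½·4·(Σα)² = (4/2)·10.6² = 224.72.
Deadweight loss = W^SO − W^NE = 130.99.

130.99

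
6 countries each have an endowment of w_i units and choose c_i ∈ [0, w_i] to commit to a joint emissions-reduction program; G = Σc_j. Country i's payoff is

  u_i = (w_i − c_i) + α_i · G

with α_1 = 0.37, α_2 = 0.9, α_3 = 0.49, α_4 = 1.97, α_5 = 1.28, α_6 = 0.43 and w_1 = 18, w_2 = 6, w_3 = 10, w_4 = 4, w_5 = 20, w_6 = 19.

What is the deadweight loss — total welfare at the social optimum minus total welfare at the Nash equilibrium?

∂u_i/∂c_i = α_i − 1, so country i contributes w_i if α_i > 1, else 0.
α_i > 1 for i ∈ {4, 5}; NE contributions (0, 0, 0, 4, 20, 0), G = 24.
W^NE = Σw_i − G^NE + (Σα_i)·G^NE = 77 + 4.44·24 = 183.56.
Planner: ∂(Σu_j)/∂c_i = Σα_j − 1 = 4.44 > 0, so everyone contributes w_i; G^SO = 77, W^SO = 77 + 4.44·77 = 418.88.
Deadweight loss = 235.32.

235.32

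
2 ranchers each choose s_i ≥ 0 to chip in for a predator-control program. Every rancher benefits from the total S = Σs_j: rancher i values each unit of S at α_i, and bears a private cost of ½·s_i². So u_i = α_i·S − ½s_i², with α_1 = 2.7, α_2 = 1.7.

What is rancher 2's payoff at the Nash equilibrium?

6.035

Rancher i's FOC: ∂u_i/∂s_i = α_i − s_i = 0, so s_i* = α_i.
NE contributions = (2.7, 1.7); S = 4.4.
u_2 = α_2·S − ½·(s_2)² = 1.7·4.4 − ½·1.7² = 6.035.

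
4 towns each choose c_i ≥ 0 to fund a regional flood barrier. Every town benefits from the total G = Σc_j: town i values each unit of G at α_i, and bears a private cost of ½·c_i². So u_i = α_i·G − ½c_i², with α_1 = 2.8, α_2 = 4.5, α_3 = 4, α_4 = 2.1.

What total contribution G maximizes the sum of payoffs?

53.6

Planner FOC: ∂(Σu_j)/∂c_i = (Σα_j) − c_i = 0, so c_i^SO = Σα_j = 13.4 for every i; G^SO = 53.6.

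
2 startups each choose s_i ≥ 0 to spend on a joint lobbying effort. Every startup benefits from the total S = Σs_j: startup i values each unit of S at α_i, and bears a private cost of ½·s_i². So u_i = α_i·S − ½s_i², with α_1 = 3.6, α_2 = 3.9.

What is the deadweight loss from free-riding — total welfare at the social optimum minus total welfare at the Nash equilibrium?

Startup i's FOC: ∂u_i/∂s_i = α_i − s_i = 0, so s_i* = α_i.
NE contributions = (3.6, 3.9); S = 7.5.
W^NE = (Σα)·S − ½Σα_i² = 7.5² − ½·28.17 = 42.165.
Planner sets s_i = Σα_j = 7.5 for every i, so S^SO = 2·7.5 = 15.
W^SO = (Σα)·S^SO − ½·2·(Σα)² = (2/2)·7.5² = 56.25.
Deadweight loss = W^SO − W^NE = 14.085.

14.085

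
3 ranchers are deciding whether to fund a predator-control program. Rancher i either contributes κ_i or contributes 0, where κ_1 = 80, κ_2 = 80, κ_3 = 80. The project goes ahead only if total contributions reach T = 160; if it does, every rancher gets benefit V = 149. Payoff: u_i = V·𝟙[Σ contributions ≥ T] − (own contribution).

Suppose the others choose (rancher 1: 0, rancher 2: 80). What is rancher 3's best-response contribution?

Others' total = 80. Contributing 80 brings total to 160 ≥ 160: gain V − κ_3 = 69.
Best response: 80.

80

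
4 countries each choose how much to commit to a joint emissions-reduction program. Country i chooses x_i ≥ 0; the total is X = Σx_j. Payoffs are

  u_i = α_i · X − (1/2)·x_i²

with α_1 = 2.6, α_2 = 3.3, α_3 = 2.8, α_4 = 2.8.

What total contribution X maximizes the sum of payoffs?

Planner FOC: ∂(Σu_j)/∂x_i = (Σα_j) − x_i = 0, so x_i^SO = Σα_j = 11.5 for every i; X^SO = 46.

46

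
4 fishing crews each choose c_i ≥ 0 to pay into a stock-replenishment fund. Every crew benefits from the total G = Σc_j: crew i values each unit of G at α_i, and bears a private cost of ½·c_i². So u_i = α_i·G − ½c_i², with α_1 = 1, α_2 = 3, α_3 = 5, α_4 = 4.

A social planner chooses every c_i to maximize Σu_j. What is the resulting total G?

Planner FOC: ∂(Σu_j)/∂c_i = (Σα_j) − c_i = 0, so c_i^SO = Σα_j = 13 for every i; G^SO = 52.

52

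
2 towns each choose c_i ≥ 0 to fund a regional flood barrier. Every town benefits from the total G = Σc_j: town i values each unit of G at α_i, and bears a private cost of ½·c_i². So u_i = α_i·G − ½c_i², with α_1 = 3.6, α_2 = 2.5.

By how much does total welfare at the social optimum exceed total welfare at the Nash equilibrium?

Town i's FOC: ∂u_i/∂c_i = α_i − c_i = 0, so c_i* = α_i.
NE contributions = (3.6, 2.5); G = 6.1.
W^NE = (Σα)·G − ½Σα_i² = 6.1² − ½·19.21 = 27.605.
Planner sets c_i = Σα_j = 6.1 for every i, so G^SO = 2·6.1 = 12.2.
W^SO = (Σα)·G^SO − ½·2·(Σα)² = (2/2)·6.1² = 37.21.
Deadweight loss = W^SO − W^NE = 9.605.

9.605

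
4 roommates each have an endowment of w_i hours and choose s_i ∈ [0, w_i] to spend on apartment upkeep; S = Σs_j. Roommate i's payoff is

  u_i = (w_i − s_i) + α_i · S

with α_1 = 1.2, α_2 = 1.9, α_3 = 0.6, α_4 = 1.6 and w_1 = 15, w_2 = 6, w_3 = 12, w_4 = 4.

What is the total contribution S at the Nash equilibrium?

∂u_i/∂s_i = α_i − 1, so roommate i contributes w_i if α_i > 1, else 0.
α_i > 1 for i ∈ {1, 2, 4}; NE contributions (15, 6, 0, 4), S = 25.

25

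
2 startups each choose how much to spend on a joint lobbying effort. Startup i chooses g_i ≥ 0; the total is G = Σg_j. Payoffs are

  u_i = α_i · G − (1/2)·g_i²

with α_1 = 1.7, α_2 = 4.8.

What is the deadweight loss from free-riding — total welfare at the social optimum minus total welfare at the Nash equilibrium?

12.965

Startup i's FOC: ∂u_i/∂g_i = α_i − g_i = 0, so g_i* = α_i.
NE contributions = (1.7, 4.8); G = 6.5.
W^NE = (Σα)·G − ½Σα_i² = 6.5² − ½·25.93 = 29.285.
Planner sets g_i = Σα_j = 6.5 for every i, so G^SO = 2·6.5 = 13.
W^SO = (Σα)·G^SO − ½·2·(Σα)² = (2/2)·6.5² = 42.25.
Deadweight loss = W^SO − W^NE = 12.965.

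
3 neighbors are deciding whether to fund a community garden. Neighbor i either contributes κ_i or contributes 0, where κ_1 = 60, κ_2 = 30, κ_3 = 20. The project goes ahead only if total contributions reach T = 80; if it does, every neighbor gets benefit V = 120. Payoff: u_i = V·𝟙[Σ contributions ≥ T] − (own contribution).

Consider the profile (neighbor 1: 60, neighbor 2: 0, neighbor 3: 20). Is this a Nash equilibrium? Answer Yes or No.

Yes

Total = 80 ≥ 80: provided.
Neighbor 1 (pledges 60, payoff 60): dropping to 0 → total 20, payoff 0. No gain.
Neighbor 2 (pledges 0, payoff 120): pledging 30 → total 110, payoff 90. No gain.
Neighbor 3 (pledges 20, payoff 100): dropping to 0 → total 60, payoff 0. No gain.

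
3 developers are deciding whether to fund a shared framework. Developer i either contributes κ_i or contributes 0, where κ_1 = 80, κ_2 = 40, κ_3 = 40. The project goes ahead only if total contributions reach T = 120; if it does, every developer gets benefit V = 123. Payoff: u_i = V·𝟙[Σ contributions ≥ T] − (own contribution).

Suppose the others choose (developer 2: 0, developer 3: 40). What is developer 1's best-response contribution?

Others' total = 40. Contributing 80 brings total to 120 ≥ 120: gain V − κ_1 = 43.
Best response: 80.

80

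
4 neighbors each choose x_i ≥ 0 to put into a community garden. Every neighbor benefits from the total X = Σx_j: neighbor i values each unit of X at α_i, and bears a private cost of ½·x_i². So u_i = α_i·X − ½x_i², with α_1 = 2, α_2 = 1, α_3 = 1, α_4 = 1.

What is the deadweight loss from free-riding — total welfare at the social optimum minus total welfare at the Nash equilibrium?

Neighbor i's FOC: ∂u_i/∂x_i = α_i − x_i = 0, so x_i* = α_i.
NE contributions = (2, 1, 1, 1); X = 5.
W^NE = (Σα)·X − ½Σα_i² = 5² − ½·7 = 21.5.
Planner sets x_i = Σα_j = 5 for every i, so X^SO = 4·5 = 20.
W^SO = (Σα)·X^SO − ½·4·(Σα)² = (4/2)·5² = 50.
Deadweight loss = W^SO − W^NE = 28.5.

28.5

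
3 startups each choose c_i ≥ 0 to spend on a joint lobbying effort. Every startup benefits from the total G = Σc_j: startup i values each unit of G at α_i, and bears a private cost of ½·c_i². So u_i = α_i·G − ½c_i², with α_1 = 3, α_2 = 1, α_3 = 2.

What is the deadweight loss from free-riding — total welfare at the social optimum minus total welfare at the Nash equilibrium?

Startup i's FOC: ∂u_i/∂c_i = α_i − c_i = 0, so c_i* = α_i.
NE contributions = (3, 1, 2); G = 6.
W^NE = (Σα)·G − ½Σα_i² = 6² − ½·14 = 29.
Planner sets c_i = Σα_j = 6 for every i, so G^SO = 3·6 = 18.
W^SO = (Σα)·G^SO − ½·3·(Σα)² = (3/2)·6² = 54.
Deadweight loss = W^SO − W^NE = 25.

25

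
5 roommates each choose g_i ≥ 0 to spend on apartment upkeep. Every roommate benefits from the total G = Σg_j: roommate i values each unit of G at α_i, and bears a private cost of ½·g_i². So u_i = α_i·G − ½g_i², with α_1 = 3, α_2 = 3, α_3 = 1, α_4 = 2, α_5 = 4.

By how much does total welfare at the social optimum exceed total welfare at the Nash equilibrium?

273

Roommate i's FOC: ∂u_i/∂g_i = α_i − g_i = 0, so g_i* = α_i.
NE contributions = (3, 3, 1, 2, 4); G = 13.
W^NE = (Σα)·G − ½Σα_i² = 13² − ½·39 = 149.5.
Planner sets g_i = Σα_j = 13 for every i, so G^SO = 5·13 = 65.
W^SO = (Σα)·G^SO − ½·5·(Σα)² = (5/2)·13² = 422.5.
Deadweight loss = W^SO − W^NE = 273.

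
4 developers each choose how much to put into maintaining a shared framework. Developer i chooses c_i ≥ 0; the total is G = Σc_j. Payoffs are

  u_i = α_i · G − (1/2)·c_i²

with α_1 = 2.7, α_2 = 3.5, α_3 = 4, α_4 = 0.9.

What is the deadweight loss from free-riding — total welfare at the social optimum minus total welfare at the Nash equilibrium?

Developer i's FOC: ∂u_i/∂c_i = α_i − c_i = 0, so c_i* = α_i.
NE contributions = (2.7, 3.5, 4, 0.9); G = 11.1.
W^NE = (Σα)·G − ½Σα_i² = 11.1² − ½·36.35 = 105.035.
Planner sets c_i = Σα_j = 11.1 for every i, so G^SO = 4·11.1 = 44.4.
W^SO = (Σα)·G^SO − ½·4·(Σα)² = (4/2)·11.1² = 246.42.
Deadweight loss = W^SO − W^NE = 141.385.

141.385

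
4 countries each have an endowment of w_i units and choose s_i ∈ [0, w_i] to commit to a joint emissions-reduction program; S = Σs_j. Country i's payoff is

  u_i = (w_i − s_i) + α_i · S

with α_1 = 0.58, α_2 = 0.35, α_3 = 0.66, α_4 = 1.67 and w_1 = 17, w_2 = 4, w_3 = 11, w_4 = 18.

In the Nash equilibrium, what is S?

∂u_i/∂s_i = α_i − 1, so country i contributes w_i if α_i > 1, else 0.
α_i > 1 for i ∈ {4}; NE contributions (0, 0, 0, 18), S = 18.

18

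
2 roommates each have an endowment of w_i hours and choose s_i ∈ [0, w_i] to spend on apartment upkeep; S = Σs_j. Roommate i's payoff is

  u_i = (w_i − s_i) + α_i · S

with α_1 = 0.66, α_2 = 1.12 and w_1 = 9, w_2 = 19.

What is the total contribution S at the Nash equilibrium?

∂u_i/∂s_i = α_i − 1, so roommate i contributes w_i if α_i > 1, else 0.
α_i > 1 for i ∈ {2}; NE contributions (0, 19), S = 19.

19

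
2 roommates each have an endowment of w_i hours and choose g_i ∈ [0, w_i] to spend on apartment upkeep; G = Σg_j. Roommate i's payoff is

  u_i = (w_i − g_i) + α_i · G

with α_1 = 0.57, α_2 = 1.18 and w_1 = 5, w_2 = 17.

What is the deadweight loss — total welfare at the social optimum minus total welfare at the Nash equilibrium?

∂u_i/∂g_i = α_i − 1, so roommate i contributes w_i if α_i > 1, else 0.
α_i > 1 for i ∈ {2}; NE contributions (0, 17), G = 17.
W^NE = Σw_i − G^NE + (Σα_i)·G^NE = 22 + 0.75·17 = 34.75.
Planner: ∂(Σu_j)/∂g_i = Σα_j − 1 = 0.75 > 0, so everyone contributes w_i; G^SO = 22, W^SO = 22 + 0.75·22 = 38.5.
Deadweight loss = 3.75.

3.75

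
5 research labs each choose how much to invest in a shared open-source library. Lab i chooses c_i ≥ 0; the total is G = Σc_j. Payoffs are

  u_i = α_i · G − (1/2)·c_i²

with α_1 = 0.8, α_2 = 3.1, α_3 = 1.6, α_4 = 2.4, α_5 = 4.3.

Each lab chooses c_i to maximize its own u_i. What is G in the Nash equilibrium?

Lab i's FOC: ∂u_i/∂c_i = α_i − c_i = 0, so c_i* = α_i.
NE contributions = (0.8, 3.1, 1.6, 2.4, 4.3); G = 12.2.

12.2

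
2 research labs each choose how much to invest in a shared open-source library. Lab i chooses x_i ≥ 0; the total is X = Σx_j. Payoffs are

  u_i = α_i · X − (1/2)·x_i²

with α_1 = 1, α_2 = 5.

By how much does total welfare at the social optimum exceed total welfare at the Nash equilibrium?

Lab i's FOC: ∂u_i/∂x_i = α_i − x_i = 0, so x_i* = α_i.
NE contributions = (1, 5); X = 6.
W^NE = (Σα)·X − ½Σα_i² = 6² − ½·26 = 23.
Planner sets x_i = Σα_j = 6 for every i, so X^SO = 2·6 = 12.
W^SO = (Σα)·X^SO − ½·2·(Σα)² = (2/2)·6² = 36.
Deadweight loss = W^SO − W^NE = 13.

13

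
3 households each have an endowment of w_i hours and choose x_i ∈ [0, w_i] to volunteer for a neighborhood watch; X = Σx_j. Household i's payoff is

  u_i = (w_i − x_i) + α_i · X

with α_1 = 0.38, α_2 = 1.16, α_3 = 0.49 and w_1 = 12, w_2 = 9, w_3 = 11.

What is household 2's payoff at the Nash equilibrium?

∂u_i/∂x_i = α_i − 1, so household i contributes w_i if α_i > 1, else 0.
α_i > 1 for i ∈ {2}; NE contributions (0, 9, 0), X = 9.
u_2 = (9 − 9) + 1.16·9 = 10.44.

10.44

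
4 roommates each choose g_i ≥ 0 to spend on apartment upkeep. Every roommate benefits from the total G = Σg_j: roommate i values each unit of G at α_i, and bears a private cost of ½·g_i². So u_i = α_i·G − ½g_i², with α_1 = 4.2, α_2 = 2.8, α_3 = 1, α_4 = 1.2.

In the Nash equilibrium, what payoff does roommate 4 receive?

10.32

Roommate i's FOC: ∂u_i/∂g_i = α_i − g_i = 0, so g_i* = α_i.
NE contributions = (4.2, 2.8, 1, 1.2); G = 9.2.
u_4 = α_4·G − ½·(g_4)² = 1.2·9.2 − ½·1.2² = 10.32.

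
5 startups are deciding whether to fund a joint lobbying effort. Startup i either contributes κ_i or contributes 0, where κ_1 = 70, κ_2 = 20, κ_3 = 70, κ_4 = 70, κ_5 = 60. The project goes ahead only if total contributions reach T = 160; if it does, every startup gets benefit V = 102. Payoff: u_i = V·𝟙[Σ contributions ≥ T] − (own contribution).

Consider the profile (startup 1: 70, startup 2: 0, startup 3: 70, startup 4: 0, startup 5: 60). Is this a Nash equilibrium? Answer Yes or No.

Total = 200 ≥ 160: provided.
Startup 1 (pledges 70, payoff 32): dropping to 0 → total 130, payoff 0. No gain.
Startup 2 (pledges 0, payoff 102): pledging 20 → total 220, payoff 82. No gain.
Startup 3 (pledges 70, payoff 32): dropping to 0 → total 130, payoff 0. No gain.
Startup 4 (pledges 0, payoff 102): pledging 70 → total 270, payoff 32. No gain.
Startup 5 (pledges 60, payoff 42): dropping to 0 → total 140, payoff 0. No gain.

Yes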